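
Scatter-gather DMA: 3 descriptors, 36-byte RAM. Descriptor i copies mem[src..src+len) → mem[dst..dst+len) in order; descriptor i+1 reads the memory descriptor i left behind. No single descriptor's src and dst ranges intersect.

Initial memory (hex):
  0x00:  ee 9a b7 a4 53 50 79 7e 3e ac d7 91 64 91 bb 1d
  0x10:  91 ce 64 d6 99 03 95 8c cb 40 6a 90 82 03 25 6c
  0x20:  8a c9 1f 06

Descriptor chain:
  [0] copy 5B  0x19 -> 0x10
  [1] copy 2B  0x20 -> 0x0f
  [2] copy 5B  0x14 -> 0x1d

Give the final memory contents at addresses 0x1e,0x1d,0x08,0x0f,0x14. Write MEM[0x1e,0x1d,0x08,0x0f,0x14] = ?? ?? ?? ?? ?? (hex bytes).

MEM[0x1e,0x1d,0x08,0x0f,0x14] = 03 03 3e 8a 03

#0 dst[0x10+5] := {0x40,0x6a,0x90,0x82,0x03}
#1 dst[0x0f+2] := {0x8a,0xc9}
#2 dst[0x1d+5] := {0x03,0x03,0x95,0x8c,0xcb}
query mem[0x1e]=0x03, mem[0x1d]=0x03, mem[0x08]=0x3e, mem[0x0f]=0x8a, mem[0x14]=0x03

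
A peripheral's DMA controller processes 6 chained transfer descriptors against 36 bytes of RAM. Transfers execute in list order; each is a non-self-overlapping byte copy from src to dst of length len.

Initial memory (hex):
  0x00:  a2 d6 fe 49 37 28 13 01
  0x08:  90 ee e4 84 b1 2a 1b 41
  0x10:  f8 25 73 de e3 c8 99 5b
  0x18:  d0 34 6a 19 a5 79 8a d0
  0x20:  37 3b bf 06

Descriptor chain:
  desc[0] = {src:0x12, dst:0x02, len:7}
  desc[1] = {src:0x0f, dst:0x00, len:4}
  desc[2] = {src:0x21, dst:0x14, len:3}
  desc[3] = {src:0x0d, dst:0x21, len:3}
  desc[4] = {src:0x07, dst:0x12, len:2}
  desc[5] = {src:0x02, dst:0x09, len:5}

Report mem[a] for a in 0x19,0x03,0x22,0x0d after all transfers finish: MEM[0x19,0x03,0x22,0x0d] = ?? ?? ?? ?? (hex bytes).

[0] 0x12->0x02 len=7 : 73 de e3 c8 99 5b d0
[1] 0x0f->0x00 len=4 : 41 f8 25 73
[2] 0x21->0x14 len=3 : 3b bf 06
[3] 0x0d->0x21 len=3 : 2a 1b 41
[4] 0x07->0x12 len=2 : 5b d0
[5] 0x02->0x09 len=5 : 25 73 e3 c8 99
query mem[0x19]=0x34, mem[0x03]=0x73, mem[0x22]=0x1b, mem[0x0d]=0x99

MEM[0x19,0x03,0x22,0x0d] = 34 73 1b 99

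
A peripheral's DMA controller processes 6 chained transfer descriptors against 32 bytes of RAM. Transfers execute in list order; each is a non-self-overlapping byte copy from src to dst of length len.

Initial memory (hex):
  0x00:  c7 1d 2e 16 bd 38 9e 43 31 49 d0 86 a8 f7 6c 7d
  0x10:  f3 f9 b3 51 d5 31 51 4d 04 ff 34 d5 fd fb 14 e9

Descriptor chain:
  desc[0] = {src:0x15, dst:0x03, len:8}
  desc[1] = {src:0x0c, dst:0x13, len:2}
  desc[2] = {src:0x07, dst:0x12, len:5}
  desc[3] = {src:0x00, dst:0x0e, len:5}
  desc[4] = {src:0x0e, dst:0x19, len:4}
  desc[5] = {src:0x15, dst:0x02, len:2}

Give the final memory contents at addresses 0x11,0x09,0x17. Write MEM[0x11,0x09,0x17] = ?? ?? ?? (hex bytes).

[0] 0x15->0x03 len=8 : 31 51 4d 04 ff 34 d5 fd
[1] 0x0c->0x13 len=2 : a8 f7
[2] 0x07->0x12 len=5 : ff 34 d5 fd 86
[3] 0x00->0x0e len=5 : c7 1d 2e 31 51
[4] 0x0e->0x19 len=4 : c7 1d 2e 31
[5] 0x15->0x02 len=2 : fd 86
query mem[0x11]=0x31, mem[0x09]=0xd5, mem[0x17]=0x4d

MEM[0x11,0x09,0x17] = 31 d5 4d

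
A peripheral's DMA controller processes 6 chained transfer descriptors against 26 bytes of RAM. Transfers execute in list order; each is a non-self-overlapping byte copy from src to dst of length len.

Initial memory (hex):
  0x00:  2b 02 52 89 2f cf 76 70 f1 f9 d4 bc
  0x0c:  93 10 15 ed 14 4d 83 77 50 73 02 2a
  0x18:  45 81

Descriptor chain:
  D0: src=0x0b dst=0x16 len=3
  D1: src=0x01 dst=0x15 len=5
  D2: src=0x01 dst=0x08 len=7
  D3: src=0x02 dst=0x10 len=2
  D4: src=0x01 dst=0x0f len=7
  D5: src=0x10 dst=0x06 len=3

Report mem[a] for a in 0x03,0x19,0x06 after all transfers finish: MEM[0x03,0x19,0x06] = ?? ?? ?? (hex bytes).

  after D0: wrote 3B at 0x16 = bc9310
  after D1: wrote 5B at 0x15 = 0252892fcf
  after D2: wrote 7B at 0x08 = 0252892fcf7670
  after D3: wrote 2B at 0x10 = 5289
  after D4: wrote 7B at 0x0f = 0252892fcf7670
  after D5: wrote 3B at 0x06 = 52892f
query mem[0x03]=0x89, mem[0x19]=0xcf, mem[0x06]=0x52

MEM[0x03,0x19,0x06] = 89 cf 52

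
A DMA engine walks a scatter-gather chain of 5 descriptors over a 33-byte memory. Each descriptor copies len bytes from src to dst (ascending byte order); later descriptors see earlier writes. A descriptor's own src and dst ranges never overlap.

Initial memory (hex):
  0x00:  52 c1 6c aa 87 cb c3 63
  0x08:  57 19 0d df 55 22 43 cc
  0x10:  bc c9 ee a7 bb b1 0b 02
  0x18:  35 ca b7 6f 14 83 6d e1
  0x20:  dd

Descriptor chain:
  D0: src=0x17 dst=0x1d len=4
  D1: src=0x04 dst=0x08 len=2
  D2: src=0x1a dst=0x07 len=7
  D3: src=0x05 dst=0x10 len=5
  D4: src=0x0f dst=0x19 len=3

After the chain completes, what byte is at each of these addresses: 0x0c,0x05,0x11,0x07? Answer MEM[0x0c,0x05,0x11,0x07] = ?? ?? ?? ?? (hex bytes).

D0: mem[0x1d..0x20] <- [02 35 ca b7]
D1: mem[0x08..0x09] <- [87 cb]
D2: mem[0x07..0x0d] <- [b7 6f 14 02 35 ca b7]
D3: mem[0x10..0x14] <- [cb c3 b7 6f 14]
D4: mem[0x19..0x1b] <- [cc cb c3]
query mem[0x0c]=0xca, mem[0x05]=0xcb, mem[0x11]=0xc3, mem[0x07]=0xb7

MEM[0x0c,0x05,0x11,0x07] = ca cb c3 b7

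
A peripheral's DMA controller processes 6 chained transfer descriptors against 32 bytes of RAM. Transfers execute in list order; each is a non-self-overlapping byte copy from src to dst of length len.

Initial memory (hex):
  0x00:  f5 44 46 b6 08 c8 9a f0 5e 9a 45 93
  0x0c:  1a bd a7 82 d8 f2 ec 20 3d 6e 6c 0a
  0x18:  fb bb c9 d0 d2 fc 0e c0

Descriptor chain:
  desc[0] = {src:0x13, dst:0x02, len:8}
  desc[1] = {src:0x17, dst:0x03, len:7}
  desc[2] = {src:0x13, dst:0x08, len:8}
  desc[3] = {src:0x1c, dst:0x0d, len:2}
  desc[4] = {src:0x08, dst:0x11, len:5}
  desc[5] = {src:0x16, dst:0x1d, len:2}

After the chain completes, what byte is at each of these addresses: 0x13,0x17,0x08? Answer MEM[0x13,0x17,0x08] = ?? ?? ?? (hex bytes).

MEM[0x13,0x17,0x08] = 6e 0a 20

  after D0: wrote 8B at 0x02 = 203d6e6c0afbbbc9
  after D1: wrote 7B at 0x03 = 0afbbbc9d0d2fc
  after D2: wrote 8B at 0x08 = 203d6e6c0afbbbc9
  after D3: wrote 2B at 0x0d = d2fc
  after D4: wrote 5B at 0x11 = 203d6e6c0a
  after D5: wrote 2B at 0x1d = 6c0a
query mem[0x13]=0x6e, mem[0x17]=0x0a, mem[0x08]=0x20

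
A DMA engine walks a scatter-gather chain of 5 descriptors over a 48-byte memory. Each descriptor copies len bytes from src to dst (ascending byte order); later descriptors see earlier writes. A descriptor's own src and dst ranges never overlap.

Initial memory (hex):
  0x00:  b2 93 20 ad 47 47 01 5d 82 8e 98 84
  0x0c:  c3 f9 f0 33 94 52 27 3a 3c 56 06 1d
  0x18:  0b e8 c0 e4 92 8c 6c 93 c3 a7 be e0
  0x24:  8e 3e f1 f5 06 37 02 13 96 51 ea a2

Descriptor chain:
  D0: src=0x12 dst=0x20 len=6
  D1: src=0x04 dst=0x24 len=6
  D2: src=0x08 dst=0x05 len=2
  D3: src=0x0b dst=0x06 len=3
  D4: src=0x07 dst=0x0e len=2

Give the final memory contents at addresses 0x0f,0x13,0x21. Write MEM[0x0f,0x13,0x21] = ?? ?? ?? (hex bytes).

MEM[0x0f,0x13,0x21] = f9 3a 3a

D0: mem[0x20..0x25] <- [27 3a 3c 56 06 1d]
D1: mem[0x24..0x29] <- [47 47 01 5d 82 8e]
D2: mem[0x05..0x06] <- [82 8e]
D3: mem[0x06..0x08] <- [84 c3 f9]
D4: mem[0x0e..0x0f] <- [c3 f9]
query mem[0x0f]=0xf9, mem[0x13]=0x3a, mem[0x21]=0x3a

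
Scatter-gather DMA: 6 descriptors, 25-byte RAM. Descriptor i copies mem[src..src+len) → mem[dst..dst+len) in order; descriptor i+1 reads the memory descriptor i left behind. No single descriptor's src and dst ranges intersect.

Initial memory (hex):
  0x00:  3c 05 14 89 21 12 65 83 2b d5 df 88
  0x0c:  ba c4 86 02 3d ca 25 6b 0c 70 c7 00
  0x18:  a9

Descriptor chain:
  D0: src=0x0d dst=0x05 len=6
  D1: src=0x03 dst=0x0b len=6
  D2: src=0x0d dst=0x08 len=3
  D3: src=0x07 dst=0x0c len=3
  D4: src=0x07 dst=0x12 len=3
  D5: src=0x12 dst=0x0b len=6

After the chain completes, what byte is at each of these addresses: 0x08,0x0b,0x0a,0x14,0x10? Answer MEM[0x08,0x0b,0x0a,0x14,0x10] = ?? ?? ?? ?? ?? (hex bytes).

MEM[0x08,0x0b,0x0a,0x14,0x10] = c4 02 02 86 00

  after D0: wrote 6B at 0x05 = c486023dca25
  after D1: wrote 6B at 0x0b = 8921c486023d
  after D2: wrote 3B at 0x08 = c48602
  after D3: wrote 3B at 0x0c = 02c486
  after D4: wrote 3B at 0x12 = 02c486
  after D5: wrote 6B at 0x0b = 02c48670c700
query mem[0x08]=0xc4, mem[0x0b]=0x02, mem[0x0a]=0x02, mem[0x14]=0x86, mem[0x10]=0x00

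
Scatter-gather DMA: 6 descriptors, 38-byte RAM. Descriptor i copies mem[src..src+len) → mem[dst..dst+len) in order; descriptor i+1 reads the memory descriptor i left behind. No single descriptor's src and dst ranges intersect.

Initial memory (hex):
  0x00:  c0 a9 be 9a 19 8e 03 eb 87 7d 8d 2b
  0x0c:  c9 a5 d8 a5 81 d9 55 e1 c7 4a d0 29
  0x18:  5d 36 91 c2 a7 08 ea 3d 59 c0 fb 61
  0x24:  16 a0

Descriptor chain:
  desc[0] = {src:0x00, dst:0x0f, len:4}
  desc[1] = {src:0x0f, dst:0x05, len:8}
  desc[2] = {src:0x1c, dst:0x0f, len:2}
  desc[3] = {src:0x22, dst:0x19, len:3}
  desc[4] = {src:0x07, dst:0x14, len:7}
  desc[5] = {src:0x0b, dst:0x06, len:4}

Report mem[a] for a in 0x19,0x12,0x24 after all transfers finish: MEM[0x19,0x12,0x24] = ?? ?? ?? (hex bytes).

#0 dst[0x0f+4] := {0xc0,0xa9,0xbe,0x9a}
#1 dst[0x05+8] := {0xc0,0xa9,0xbe,0x9a,0xe1,0xc7,0x4a,0xd0}
#2 dst[0x0f+2] := {0xa7,0x08}
#3 dst[0x19+3] := {0xfb,0x61,0x16}
#4 dst[0x14+7] := {0xbe,0x9a,0xe1,0xc7,0x4a,0xd0,0xa5}
#5 dst[0x06+4] := {0x4a,0xd0,0xa5,0xd8}
query mem[0x19]=0xd0, mem[0x12]=0x9a, mem[0x24]=0x16

MEM[0x19,0x12,0x24] = d0 9a 16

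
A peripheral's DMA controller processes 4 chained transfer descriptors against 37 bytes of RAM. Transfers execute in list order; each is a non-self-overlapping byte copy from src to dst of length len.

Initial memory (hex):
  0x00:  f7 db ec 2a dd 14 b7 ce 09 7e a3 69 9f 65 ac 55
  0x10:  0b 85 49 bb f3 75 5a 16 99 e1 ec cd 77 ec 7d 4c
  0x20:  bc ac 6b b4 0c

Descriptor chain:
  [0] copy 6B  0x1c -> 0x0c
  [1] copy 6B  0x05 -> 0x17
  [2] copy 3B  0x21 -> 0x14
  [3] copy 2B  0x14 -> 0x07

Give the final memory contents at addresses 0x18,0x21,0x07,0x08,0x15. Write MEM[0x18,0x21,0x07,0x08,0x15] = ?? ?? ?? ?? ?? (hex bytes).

MEM[0x18,0x21,0x07,0x08,0x15] = b7 ac ac 6b 6b

D0: mem[0x0c..0x11] <- [77 ec 7d 4c bc ac]
D1: mem[0x17..0x1c] <- [14 b7 ce 09 7e a3]
D2: mem[0x14..0x16] <- [ac 6b b4]
D3: mem[0x07..0x08] <- [ac 6b]
query mem[0x18]=0xb7, mem[0x21]=0xac, mem[0x07]=0xac, mem[0x08]=0x6b, mem[0x15]=0x6b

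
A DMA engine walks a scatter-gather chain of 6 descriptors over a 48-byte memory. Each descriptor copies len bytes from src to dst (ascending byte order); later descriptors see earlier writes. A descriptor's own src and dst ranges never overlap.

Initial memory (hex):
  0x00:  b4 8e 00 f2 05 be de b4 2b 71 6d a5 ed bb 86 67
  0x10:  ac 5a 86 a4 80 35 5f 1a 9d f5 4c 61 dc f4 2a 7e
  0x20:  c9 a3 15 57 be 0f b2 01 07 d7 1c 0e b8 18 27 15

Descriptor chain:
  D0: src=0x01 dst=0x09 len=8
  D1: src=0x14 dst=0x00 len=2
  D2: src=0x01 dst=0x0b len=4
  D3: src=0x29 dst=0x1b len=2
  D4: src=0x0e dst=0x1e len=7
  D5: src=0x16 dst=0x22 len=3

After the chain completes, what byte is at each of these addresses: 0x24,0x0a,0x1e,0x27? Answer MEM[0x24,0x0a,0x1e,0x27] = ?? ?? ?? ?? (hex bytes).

D0: mem[0x09..0x10] <- [8e 00 f2 05 be de b4 2b]
D1: mem[0x00..0x01] <- [80 35]
D2: mem[0x0b..0x0e] <- [35 00 f2 05]
D3: mem[0x1b..0x1c] <- [d7 1c]
D4: mem[0x1e..0x24] <- [05 b4 2b 5a 86 a4 80]
D5: mem[0x22..0x24] <- [5f 1a 9d]
query mem[0x24]=0x9d, mem[0x0a]=0x00, mem[0x1e]=0x05, mem[0x27]=0x01

MEM[0x24,0x0a,0x1e,0x27] = 9d 00 05 01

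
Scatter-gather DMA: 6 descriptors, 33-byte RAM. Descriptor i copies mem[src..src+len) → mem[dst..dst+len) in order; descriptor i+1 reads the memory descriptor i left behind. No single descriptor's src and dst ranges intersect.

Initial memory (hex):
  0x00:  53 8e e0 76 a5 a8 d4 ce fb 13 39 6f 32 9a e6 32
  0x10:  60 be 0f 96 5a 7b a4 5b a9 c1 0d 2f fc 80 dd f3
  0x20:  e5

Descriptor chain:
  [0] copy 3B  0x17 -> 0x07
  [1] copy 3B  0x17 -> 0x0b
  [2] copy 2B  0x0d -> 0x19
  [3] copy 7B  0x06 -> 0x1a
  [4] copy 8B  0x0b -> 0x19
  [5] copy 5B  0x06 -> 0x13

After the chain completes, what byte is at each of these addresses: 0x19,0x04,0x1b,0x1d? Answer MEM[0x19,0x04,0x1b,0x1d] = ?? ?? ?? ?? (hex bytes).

D0: mem[0x07..0x09] <- [5b a9 c1]
D1: mem[0x0b..0x0d] <- [5b a9 c1]
D2: mem[0x19..0x1a] <- [c1 e6]
D3: mem[0x1a..0x20] <- [d4 5b a9 c1 39 5b a9]
D4: mem[0x19..0x20] <- [5b a9 c1 e6 32 60 be 0f]
D5: mem[0x13..0x17] <- [d4 5b a9 c1 39]
query mem[0x19]=0x5b, mem[0x04]=0xa5, mem[0x1b]=0xc1, mem[0x1d]=0x32

MEM[0x19,0x04,0x1b,0x1d] = 5b a5 c1 32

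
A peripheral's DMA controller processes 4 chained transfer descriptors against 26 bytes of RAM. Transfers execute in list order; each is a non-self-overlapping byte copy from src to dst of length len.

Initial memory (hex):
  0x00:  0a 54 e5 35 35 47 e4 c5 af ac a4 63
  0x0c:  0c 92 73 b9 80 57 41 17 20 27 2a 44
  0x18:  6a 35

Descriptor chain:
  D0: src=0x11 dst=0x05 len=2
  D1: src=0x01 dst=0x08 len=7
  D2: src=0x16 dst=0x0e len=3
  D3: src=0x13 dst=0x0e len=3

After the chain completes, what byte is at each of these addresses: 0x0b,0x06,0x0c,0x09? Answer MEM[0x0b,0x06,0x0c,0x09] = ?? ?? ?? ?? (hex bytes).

D0: mem[0x05..0x06] <- [57 41]
D1: mem[0x08..0x0e] <- [54 e5 35 35 57 41 c5]
D2: mem[0x0e..0x10] <- [2a 44 6a]
D3: mem[0x0e..0x10] <- [17 20 27]
query mem[0x0b]=0x35, mem[0x06]=0x41, mem[0x0c]=0x57, mem[0x09]=0xe5

MEM[0x0b,0x06,0x0c,0x09] = 35 41 57 e5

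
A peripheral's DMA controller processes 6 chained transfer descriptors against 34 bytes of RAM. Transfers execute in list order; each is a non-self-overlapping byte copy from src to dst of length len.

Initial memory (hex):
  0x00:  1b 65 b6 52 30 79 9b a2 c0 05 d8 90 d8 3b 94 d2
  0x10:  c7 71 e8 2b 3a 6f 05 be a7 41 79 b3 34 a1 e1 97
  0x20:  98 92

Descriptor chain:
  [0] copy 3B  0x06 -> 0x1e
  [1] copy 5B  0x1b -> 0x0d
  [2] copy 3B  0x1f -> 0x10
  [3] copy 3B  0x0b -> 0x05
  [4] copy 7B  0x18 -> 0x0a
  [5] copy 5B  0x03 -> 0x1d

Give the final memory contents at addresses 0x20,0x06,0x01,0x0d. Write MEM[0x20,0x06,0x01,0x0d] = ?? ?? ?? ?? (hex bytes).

MEM[0x20,0x06,0x01,0x0d] = d8 d8 65 b3

[0] 0x06->0x1e len=3 : 9b a2 c0
[1] 0x1b->0x0d len=5 : b3 34 a1 9b a2
[2] 0x1f->0x10 len=3 : a2 c0 92
[3] 0x0b->0x05 len=3 : 90 d8 b3
[4] 0x18->0x0a len=7 : a7 41 79 b3 34 a1 9b
[5] 0x03->0x1d len=5 : 52 30 90 d8 b3
query mem[0x20]=0xd8, mem[0x06]=0xd8, mem[0x01]=0x65, mem[0x0d]=0xb3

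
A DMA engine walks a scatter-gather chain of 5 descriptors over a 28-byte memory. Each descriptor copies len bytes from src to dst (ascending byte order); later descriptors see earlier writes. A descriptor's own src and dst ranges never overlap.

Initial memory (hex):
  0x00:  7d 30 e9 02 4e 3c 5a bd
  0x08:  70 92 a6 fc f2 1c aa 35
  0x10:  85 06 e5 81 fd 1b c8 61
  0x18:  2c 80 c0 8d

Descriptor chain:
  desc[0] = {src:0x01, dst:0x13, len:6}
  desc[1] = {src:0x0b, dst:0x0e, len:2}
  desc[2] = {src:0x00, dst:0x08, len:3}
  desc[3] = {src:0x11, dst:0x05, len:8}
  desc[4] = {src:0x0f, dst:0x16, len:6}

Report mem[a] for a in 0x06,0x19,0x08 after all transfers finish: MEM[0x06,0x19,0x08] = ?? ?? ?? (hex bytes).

[0] 0x01->0x13 len=6 : 30 e9 02 4e 3c 5a
[1] 0x0b->0x0e len=2 : fc f2
[2] 0x00->0x08 len=3 : 7d 30 e9
[3] 0x11->0x05 len=8 : 06 e5 30 e9 02 4e 3c 5a
[4] 0x0f->0x16 len=6 : f2 85 06 e5 30 e9
query mem[0x06]=0xe5, mem[0x19]=0xe5, mem[0x08]=0xe9

MEM[0x06,0x19,0x08] = e5 e5 e9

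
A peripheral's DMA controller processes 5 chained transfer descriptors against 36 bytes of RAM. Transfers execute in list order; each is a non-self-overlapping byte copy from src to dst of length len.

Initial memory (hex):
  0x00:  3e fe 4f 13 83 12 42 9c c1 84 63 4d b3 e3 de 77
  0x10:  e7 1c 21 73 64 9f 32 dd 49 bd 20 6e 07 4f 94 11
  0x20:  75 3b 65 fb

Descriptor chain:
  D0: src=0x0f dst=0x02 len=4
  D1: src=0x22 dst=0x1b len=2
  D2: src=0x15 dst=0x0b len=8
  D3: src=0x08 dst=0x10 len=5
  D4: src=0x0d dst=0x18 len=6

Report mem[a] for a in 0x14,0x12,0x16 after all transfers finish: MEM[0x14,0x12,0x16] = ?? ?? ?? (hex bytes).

#0 dst[0x02+4] := {0x77,0xe7,0x1c,0x21}
#1 dst[0x1b+2] := {0x65,0xfb}
#2 dst[0x0b+8] := {0x9f,0x32,0xdd,0x49,0xbd,0x20,0x65,0xfb}
#3 dst[0x10+5] := {0xc1,0x84,0x63,0x9f,0x32}
#4 dst[0x18+6] := {0xdd,0x49,0xbd,0xc1,0x84,0x63}
query mem[0x14]=0x32, mem[0x12]=0x63, mem[0x16]=0x32

MEM[0x14,0x12,0x16] = 32 63 32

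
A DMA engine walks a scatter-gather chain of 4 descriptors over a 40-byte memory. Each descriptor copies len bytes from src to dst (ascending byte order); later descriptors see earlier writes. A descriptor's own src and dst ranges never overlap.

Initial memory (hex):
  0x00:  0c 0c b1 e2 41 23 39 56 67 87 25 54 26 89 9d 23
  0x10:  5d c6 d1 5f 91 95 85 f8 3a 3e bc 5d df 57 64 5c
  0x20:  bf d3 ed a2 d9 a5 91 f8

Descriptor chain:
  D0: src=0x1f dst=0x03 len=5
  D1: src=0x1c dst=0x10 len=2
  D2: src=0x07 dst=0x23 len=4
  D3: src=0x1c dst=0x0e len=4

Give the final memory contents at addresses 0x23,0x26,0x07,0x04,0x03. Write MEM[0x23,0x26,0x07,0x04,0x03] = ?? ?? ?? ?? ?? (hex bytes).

MEM[0x23,0x26,0x07,0x04,0x03] = a2 25 a2 bf 5c

[0] 0x1f->0x03 len=5 : 5c bf d3 ed a2
[1] 0x1c->0x10 len=2 : df 57
[2] 0x07->0x23 len=4 : a2 67 87 25
[3] 0x1c->0x0e len=4 : df 57 64 5c
query mem[0x23]=0xa2, mem[0x26]=0x25, mem[0x07]=0xa2, mem[0x04]=0xbf, mem[0x03]=0x5c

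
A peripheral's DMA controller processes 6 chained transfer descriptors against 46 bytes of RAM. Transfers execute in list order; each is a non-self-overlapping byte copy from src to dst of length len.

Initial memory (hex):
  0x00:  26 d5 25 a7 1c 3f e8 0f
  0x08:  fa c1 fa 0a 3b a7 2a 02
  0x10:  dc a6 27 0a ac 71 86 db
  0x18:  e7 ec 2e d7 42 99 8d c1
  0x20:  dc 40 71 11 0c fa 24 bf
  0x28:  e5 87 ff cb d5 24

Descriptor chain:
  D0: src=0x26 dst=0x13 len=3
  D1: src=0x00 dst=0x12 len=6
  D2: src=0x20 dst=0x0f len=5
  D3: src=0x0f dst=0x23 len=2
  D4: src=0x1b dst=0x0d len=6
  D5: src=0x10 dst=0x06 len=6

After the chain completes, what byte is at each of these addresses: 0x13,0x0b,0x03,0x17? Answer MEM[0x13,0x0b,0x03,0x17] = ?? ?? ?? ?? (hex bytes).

[0] 0x26->0x13 len=3 : 24 bf e5
[1] 0x00->0x12 len=6 : 26 d5 25 a7 1c 3f
[2] 0x20->0x0f len=5 : dc 40 71 11 0c
[3] 0x0f->0x23 len=2 : dc 40
[4] 0x1b->0x0d len=6 : d7 42 99 8d c1 dc
[5] 0x10->0x06 len=6 : 8d c1 dc 0c 25 a7
query mem[0x13]=0x0c, mem[0x0b]=0xa7, mem[0x03]=0xa7, mem[0x17]=0x3f

MEM[0x13,0x0b,0x03,0x17] = 0c a7 a7 3f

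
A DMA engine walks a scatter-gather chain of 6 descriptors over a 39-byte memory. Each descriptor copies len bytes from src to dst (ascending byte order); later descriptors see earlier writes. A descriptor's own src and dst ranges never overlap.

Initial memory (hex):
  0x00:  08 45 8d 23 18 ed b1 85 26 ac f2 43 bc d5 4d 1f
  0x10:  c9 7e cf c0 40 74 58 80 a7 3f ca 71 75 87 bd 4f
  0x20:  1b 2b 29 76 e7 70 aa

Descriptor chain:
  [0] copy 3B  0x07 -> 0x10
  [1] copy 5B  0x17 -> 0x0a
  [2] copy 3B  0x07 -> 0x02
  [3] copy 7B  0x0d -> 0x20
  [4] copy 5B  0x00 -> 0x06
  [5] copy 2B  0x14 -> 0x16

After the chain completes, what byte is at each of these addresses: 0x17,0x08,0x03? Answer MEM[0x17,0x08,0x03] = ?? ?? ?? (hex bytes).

  after D0: wrote 3B at 0x10 = 8526ac
  after D1: wrote 5B at 0x0a = 80a73fca71
  after D2: wrote 3B at 0x02 = 8526ac
  after D3: wrote 7B at 0x20 = ca711f8526acc0
  after D4: wrote 5B at 0x06 = 08458526ac
  after D5: wrote 2B at 0x16 = 4074
query mem[0x17]=0x74, mem[0x08]=0x85, mem[0x03]=0x26

MEM[0x17,0x08,0x03] = 74 85 26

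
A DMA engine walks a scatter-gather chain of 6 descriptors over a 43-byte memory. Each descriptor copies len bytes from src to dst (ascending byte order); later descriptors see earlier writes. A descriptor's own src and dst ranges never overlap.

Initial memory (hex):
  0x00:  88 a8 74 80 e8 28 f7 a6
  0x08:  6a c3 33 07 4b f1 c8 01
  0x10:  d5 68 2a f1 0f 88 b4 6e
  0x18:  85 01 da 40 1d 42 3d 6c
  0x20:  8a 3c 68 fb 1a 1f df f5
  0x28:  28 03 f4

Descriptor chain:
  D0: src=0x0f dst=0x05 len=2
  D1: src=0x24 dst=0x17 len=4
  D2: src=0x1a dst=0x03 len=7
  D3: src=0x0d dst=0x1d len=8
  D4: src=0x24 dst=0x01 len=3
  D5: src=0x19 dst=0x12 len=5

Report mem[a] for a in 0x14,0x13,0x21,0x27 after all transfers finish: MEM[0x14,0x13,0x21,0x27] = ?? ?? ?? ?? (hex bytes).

MEM[0x14,0x13,0x21,0x27] = 40 f5 68 f5

  after D0: wrote 2B at 0x05 = 01d5
  after D1: wrote 4B at 0x17 = 1a1fdff5
  after D2: wrote 7B at 0x03 = f5401d423d6c8a
  after D3: wrote 8B at 0x1d = f1c801d5682af10f
  after D4: wrote 3B at 0x01 = 0f1fdf
  after D5: wrote 5B at 0x12 = dff5401df1
query mem[0x14]=0x40, mem[0x13]=0xf5, mem[0x21]=0x68, mem[0x27]=0xf5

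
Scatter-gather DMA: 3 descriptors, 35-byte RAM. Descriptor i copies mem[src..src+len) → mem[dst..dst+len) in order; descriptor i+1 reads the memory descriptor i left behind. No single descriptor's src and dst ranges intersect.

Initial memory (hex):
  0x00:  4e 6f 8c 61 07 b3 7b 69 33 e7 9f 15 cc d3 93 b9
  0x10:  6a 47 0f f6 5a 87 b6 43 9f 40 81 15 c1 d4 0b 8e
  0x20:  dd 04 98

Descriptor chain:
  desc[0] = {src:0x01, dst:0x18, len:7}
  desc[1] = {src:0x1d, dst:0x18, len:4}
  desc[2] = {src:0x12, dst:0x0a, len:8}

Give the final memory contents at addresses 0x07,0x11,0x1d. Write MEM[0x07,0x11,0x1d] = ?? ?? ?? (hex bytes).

MEM[0x07,0x11,0x1d] = 69 69 7b

#0 dst[0x18+7] := {0x6f,0x8c,0x61,0x07,0xb3,0x7b,0x69}
#1 dst[0x18+4] := {0x7b,0x69,0x8e,0xdd}
#2 dst[0x0a+8] := {0x0f,0xf6,0x5a,0x87,0xb6,0x43,0x7b,0x69}
query mem[0x07]=0x69, mem[0x11]=0x69, mem[0x1d]=0x7b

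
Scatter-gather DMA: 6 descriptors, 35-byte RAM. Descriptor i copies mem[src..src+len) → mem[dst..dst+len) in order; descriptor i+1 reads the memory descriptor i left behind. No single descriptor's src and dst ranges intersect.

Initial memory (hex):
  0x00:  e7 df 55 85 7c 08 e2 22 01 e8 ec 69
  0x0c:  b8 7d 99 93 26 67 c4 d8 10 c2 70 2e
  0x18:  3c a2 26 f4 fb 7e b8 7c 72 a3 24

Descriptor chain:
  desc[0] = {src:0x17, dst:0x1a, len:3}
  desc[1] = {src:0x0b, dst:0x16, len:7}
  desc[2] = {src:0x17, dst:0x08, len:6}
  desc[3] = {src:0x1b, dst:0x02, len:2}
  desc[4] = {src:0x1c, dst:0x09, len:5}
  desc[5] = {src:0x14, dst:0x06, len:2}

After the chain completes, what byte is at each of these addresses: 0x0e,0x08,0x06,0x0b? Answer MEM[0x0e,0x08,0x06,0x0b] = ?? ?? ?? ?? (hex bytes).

#0 dst[0x1a+3] := {0x2e,0x3c,0xa2}
#1 dst[0x16+7] := {0x69,0xb8,0x7d,0x99,0x93,0x26,0x67}
#2 dst[0x08+6] := {0xb8,0x7d,0x99,0x93,0x26,0x67}
#3 dst[0x02+2] := {0x26,0x67}
#4 dst[0x09+5] := {0x67,0x7e,0xb8,0x7c,0x72}
#5 dst[0x06+2] := {0x10,0xc2}
query mem[0x0e]=0x99, mem[0x08]=0xb8, mem[0x06]=0x10, mem[0x0b]=0xb8

MEM[0x0e,0x08,0x06,0x0b] = 99 b8 10 b8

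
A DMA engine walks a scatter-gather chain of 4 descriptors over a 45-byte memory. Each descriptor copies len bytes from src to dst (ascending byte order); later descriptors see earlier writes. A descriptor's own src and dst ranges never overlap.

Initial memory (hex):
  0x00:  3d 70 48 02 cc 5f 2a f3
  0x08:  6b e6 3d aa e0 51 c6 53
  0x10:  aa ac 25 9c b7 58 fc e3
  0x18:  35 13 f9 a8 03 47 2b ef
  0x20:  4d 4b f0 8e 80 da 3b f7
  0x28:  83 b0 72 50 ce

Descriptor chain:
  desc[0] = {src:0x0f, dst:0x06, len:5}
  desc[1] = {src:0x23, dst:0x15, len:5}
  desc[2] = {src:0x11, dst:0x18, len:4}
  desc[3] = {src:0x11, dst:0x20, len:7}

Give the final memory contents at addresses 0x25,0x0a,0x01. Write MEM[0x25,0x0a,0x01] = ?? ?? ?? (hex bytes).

MEM[0x25,0x0a,0x01] = 80 9c 70

[0] 0x0f->0x06 len=5 : 53 aa ac 25 9c
[1] 0x23->0x15 len=5 : 8e 80 da 3b f7
[2] 0x11->0x18 len=4 : ac 25 9c b7
[3] 0x11->0x20 len=7 : ac 25 9c b7 8e 80 da
query mem[0x25]=0x80, mem[0x0a]=0x9c, mem[0x01]=0x70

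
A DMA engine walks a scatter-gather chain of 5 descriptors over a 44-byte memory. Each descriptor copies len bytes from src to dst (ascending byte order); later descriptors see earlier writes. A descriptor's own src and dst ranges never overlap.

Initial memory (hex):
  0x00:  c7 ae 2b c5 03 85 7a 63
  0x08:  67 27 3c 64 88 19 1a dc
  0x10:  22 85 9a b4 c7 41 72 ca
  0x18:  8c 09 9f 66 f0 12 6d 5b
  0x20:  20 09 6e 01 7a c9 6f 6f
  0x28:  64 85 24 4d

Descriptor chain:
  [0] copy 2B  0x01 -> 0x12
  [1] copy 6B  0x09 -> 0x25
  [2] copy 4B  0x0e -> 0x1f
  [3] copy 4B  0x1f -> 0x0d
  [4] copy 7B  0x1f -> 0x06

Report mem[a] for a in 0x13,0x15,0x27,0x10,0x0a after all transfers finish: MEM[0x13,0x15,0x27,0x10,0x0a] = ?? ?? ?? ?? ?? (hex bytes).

MEM[0x13,0x15,0x27,0x10,0x0a] = 2b 41 64 85 01

#0 dst[0x12+2] := {0xae,0x2b}
#1 dst[0x25+6] := {0x27,0x3c,0x64,0x88,0x19,0x1a}
#2 dst[0x1f+4] := {0x1a,0xdc,0x22,0x85}
#3 dst[0x0d+4] := {0x1a,0xdc,0x22,0x85}
#4 dst[0x06+7] := {0x1a,0xdc,0x22,0x85,0x01,0x7a,0x27}
query mem[0x13]=0x2b, mem[0x15]=0x41, mem[0x27]=0x64, mem[0x10]=0x85, mem[0x0a]=0x01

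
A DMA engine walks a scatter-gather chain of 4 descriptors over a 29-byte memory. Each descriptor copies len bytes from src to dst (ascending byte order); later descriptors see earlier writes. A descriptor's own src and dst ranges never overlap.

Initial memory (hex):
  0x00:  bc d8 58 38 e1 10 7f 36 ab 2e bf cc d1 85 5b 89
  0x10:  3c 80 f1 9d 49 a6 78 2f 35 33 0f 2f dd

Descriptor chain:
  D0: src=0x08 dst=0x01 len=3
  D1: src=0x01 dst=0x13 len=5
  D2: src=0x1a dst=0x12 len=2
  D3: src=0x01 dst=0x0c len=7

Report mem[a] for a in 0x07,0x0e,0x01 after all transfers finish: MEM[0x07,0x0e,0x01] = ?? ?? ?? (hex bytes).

  after D0: wrote 3B at 0x01 = ab2ebf
  after D1: wrote 5B at 0x13 = ab2ebfe110
  after D2: wrote 2B at 0x12 = 0f2f
  after D3: wrote 7B at 0x0c = ab2ebfe1107f36
query mem[0x07]=0x36, mem[0x0e]=0xbf, mem[0x01]=0xab

MEM[0x07,0x0e,0x01] = 36 bf ab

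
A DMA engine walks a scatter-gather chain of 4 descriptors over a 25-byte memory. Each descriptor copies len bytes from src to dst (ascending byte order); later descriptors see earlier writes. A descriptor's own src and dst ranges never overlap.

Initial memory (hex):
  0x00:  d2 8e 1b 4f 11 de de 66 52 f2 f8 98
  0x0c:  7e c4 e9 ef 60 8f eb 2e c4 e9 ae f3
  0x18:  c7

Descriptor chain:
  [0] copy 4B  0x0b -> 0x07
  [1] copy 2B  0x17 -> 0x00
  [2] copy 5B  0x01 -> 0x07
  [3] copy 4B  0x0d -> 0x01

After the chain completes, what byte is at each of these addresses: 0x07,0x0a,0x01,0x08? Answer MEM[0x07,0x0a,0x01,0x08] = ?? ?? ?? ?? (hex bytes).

  after D0: wrote 4B at 0x07 = 987ec4e9
  after D1: wrote 2B at 0x00 = f3c7
  after D2: wrote 5B at 0x07 = c71b4f11de
  after D3: wrote 4B at 0x01 = c4e9ef60
query mem[0x07]=0xc7, mem[0x0a]=0x11, mem[0x01]=0xc4, mem[0x08]=0x1b

MEM[0x07,0x0a,0x01,0x08] = c7 11 c4 1b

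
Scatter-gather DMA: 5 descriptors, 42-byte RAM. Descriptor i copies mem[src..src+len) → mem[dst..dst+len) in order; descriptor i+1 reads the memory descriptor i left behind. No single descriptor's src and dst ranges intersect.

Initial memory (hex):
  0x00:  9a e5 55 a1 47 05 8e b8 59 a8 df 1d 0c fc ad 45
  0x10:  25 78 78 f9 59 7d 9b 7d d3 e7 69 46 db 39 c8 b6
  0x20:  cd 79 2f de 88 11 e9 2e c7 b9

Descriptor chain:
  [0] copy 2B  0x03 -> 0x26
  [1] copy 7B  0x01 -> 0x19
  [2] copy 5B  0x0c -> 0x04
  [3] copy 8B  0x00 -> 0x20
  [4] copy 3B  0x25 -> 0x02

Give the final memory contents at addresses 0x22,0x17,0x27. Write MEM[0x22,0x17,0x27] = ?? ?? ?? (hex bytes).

  after D0: wrote 2B at 0x26 = a147
  after D1: wrote 7B at 0x19 = e555a147058eb8
  after D2: wrote 5B at 0x04 = 0cfcad4525
  after D3: wrote 8B at 0x20 = 9ae555a10cfcad45
  after D4: wrote 3B at 0x02 = fcad45
query mem[0x22]=0x55, mem[0x17]=0x7d, mem[0x27]=0x45

MEM[0x22,0x17,0x27] = 55 7d 45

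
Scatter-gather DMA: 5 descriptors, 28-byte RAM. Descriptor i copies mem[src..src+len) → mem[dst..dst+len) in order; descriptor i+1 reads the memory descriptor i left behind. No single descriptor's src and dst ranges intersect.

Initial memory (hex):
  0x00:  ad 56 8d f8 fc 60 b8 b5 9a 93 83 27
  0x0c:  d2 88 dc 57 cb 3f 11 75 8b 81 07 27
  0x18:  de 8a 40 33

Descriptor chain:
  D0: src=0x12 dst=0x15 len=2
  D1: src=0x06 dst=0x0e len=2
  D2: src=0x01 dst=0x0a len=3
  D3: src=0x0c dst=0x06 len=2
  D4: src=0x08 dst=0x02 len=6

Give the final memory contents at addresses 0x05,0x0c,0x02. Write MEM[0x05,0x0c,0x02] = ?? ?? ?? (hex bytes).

  after D0: wrote 2B at 0x15 = 1175
  after D1: wrote 2B at 0x0e = b8b5
  after D2: wrote 3B at 0x0a = 568df8
  after D3: wrote 2B at 0x06 = f888
  after D4: wrote 6B at 0x02 = 9a93568df888
query mem[0x05]=0x8d, mem[0x0c]=0xf8, mem[0x02]=0x9a

MEM[0x05,0x0c,0x02] = 8d f8 9a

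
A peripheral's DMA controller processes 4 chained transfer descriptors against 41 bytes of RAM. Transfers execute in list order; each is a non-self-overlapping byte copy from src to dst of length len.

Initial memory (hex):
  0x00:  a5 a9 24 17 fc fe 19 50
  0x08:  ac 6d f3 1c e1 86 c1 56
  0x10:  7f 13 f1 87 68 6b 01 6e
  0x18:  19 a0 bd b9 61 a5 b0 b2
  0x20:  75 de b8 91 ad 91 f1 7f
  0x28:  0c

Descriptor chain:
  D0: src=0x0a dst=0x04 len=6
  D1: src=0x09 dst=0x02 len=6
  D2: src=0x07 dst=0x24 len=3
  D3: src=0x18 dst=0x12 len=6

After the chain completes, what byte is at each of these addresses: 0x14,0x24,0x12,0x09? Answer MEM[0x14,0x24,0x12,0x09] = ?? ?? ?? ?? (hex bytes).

D0: mem[0x04..0x09] <- [f3 1c e1 86 c1 56]
D1: mem[0x02..0x07] <- [56 f3 1c e1 86 c1]
D2: mem[0x24..0x26] <- [c1 c1 56]
D3: mem[0x12..0x17] <- [19 a0 bd b9 61 a5]
query mem[0x14]=0xbd, mem[0x24]=0xc1, mem[0x12]=0x19, mem[0x09]=0x56

MEM[0x14,0x24,0x12,0x09] = bd c1 19 56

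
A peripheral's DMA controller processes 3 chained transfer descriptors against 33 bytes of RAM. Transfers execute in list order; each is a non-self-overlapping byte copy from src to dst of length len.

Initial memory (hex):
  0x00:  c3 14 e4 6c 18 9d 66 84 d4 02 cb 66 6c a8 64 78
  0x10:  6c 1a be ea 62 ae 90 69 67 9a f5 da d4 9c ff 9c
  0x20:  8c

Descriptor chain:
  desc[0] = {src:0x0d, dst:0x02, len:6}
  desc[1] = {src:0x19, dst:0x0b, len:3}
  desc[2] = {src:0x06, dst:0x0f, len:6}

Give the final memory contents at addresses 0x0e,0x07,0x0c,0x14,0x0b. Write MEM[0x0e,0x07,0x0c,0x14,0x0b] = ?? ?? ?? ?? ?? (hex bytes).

MEM[0x0e,0x07,0x0c,0x14,0x0b] = 64 be f5 9a 9a

  after D0: wrote 6B at 0x02 = a864786c1abe
  after D1: wrote 3B at 0x0b = 9af5da
  after D2: wrote 6B at 0x0f = 1abed402cb9a
query mem[0x0e]=0x64, mem[0x07]=0xbe, mem[0x0c]=0xf5, mem[0x14]=0x9a, mem[0x0b]=0x9a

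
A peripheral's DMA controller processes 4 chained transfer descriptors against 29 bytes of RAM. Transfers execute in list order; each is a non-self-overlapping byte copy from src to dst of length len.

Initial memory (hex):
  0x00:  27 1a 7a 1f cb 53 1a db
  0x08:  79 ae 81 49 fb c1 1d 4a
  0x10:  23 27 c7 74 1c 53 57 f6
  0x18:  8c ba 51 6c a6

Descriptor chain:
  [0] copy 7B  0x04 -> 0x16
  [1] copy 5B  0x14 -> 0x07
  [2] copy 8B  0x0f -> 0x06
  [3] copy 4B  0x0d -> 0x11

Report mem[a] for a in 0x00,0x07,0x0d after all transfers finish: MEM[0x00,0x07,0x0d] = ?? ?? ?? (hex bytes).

  after D0: wrote 7B at 0x16 = cb531adb79ae81
  after D1: wrote 5B at 0x07 = 1c53cb531a
  after D2: wrote 8B at 0x06 = 4a2327c7741c53cb
  after D3: wrote 4B at 0x11 = cb1d4a23
query mem[0x00]=0x27, mem[0x07]=0x23, mem[0x0d]=0xcb

MEM[0x00,0x07,0x0d] = 27 23 cb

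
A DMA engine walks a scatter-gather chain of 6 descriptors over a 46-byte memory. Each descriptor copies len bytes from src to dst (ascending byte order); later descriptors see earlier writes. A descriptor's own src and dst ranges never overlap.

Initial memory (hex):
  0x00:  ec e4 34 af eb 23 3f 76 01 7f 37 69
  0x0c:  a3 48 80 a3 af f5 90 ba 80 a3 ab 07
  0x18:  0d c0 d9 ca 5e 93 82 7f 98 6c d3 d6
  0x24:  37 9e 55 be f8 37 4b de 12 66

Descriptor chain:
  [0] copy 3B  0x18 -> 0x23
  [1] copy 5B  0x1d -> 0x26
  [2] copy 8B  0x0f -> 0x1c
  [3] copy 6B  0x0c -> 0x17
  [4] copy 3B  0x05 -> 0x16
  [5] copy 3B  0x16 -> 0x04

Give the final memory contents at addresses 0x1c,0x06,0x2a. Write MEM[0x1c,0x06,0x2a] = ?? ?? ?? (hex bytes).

MEM[0x1c,0x06,0x2a] = f5 76 6c

D0: mem[0x23..0x25] <- [0d c0 d9]
D1: mem[0x26..0x2a] <- [93 82 7f 98 6c]
D2: mem[0x1c..0x23] <- [a3 af f5 90 ba 80 a3 ab]
D3: mem[0x17..0x1c] <- [a3 48 80 a3 af f5]
D4: mem[0x16..0x18] <- [23 3f 76]
D5: mem[0x04..0x06] <- [23 3f 76]
query mem[0x1c]=0xf5, mem[0x06]=0x76, mem[0x2a]=0x6c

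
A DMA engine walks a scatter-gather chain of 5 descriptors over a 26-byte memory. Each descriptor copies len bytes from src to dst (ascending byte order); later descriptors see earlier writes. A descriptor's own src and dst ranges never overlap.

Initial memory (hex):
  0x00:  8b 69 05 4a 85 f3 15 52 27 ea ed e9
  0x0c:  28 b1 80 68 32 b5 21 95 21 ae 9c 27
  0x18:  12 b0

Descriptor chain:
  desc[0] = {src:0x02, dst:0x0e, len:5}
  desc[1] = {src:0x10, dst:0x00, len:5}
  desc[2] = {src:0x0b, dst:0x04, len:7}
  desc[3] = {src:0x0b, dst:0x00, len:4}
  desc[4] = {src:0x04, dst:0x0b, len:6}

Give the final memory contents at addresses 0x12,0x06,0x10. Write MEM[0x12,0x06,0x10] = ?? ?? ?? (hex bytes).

MEM[0x12,0x06,0x10] = 15 b1 85

#0 dst[0x0e+5] := {0x05,0x4a,0x85,0xf3,0x15}
#1 dst[0x00+5] := {0x85,0xf3,0x15,0x95,0x21}
#2 dst[0x04+7] := {0xe9,0x28,0xb1,0x05,0x4a,0x85,0xf3}
#3 dst[0x00+4] := {0xe9,0x28,0xb1,0x05}
#4 dst[0x0b+6] := {0xe9,0x28,0xb1,0x05,0x4a,0x85}
query mem[0x12]=0x15, mem[0x06]=0xb1, mem[0x10]=0x85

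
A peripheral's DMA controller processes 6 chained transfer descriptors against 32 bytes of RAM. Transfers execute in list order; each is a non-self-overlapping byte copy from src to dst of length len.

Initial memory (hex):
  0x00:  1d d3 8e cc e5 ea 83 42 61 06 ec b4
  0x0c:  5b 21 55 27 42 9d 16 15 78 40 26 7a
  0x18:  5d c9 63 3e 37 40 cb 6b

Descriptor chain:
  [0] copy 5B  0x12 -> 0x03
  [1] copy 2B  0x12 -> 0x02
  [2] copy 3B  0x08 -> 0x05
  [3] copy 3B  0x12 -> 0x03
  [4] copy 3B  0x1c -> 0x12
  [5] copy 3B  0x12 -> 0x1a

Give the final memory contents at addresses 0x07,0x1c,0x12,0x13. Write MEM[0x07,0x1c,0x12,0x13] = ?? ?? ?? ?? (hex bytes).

D0: mem[0x03..0x07] <- [16 15 78 40 26]
D1: mem[0x02..0x03] <- [16 15]
D2: mem[0x05..0x07] <- [61 06 ec]
D3: mem[0x03..0x05] <- [16 15 78]
D4: mem[0x12..0x14] <- [37 40 cb]
D5: mem[0x1a..0x1c] <- [37 40 cb]
query mem[0x07]=0xec, mem[0x1c]=0xcb, mem[0x12]=0x37, mem[0x13]=0x40

MEM[0x07,0x1c,0x12,0x13] = ec cb 37 40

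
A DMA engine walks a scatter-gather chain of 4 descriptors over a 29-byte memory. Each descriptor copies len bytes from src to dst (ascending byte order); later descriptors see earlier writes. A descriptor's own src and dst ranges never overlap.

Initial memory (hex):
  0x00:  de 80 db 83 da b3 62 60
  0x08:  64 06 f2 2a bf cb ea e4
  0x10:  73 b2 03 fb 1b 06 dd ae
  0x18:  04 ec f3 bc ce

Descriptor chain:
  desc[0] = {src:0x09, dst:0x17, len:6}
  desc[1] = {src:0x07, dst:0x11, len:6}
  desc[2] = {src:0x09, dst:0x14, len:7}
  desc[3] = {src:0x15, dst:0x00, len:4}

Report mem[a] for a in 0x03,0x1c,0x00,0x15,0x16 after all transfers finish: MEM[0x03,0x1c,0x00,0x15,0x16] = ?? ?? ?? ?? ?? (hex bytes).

MEM[0x03,0x1c,0x00,0x15,0x16] = cb ea f2 f2 2a

[0] 0x09->0x17 len=6 : 06 f2 2a bf cb ea
[1] 0x07->0x11 len=6 : 60 64 06 f2 2a bf
[2] 0x09->0x14 len=7 : 06 f2 2a bf cb ea e4
[3] 0x15->0x00 len=4 : f2 2a bf cb
query mem[0x03]=0xcb, mem[0x1c]=0xea, mem[0x00]=0xf2, mem[0x15]=0xf2, mem[0x16]=0x2a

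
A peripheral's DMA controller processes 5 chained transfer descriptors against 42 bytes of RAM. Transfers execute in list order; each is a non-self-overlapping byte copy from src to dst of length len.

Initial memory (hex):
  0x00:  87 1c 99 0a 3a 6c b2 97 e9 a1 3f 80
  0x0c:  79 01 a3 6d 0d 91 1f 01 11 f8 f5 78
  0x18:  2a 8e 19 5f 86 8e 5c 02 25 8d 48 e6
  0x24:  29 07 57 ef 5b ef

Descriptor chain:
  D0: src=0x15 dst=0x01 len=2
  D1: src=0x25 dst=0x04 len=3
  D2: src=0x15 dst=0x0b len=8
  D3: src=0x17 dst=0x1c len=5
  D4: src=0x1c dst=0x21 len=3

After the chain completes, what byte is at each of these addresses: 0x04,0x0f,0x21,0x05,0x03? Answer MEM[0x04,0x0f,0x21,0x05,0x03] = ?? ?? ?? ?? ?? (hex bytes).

MEM[0x04,0x0f,0x21,0x05,0x03] = 07 8e 78 57 0a

  after D0: wrote 2B at 0x01 = f8f5
  after D1: wrote 3B at 0x04 = 0757ef
  after D2: wrote 8B at 0x0b = f8f5782a8e195f86
  after D3: wrote 5B at 0x1c = 782a8e195f
  after D4: wrote 3B at 0x21 = 782a8e
query mem[0x04]=0x07, mem[0x0f]=0x8e, mem[0x21]=0x78, mem[0x05]=0x57, mem[0x03]=0x0a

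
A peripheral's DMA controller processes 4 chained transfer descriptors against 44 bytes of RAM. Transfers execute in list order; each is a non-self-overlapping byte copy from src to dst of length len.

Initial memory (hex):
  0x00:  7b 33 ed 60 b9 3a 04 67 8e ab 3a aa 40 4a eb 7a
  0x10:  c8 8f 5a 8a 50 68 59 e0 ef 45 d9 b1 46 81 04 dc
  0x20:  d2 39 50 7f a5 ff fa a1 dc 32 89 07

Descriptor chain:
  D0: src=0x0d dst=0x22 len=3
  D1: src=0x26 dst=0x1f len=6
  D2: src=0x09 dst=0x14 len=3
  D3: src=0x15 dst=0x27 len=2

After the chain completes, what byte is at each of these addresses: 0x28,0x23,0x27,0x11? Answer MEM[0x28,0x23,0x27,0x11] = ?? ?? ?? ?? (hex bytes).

D0: mem[0x22..0x24] <- [4a eb 7a]
D1: mem[0x1f..0x24] <- [fa a1 dc 32 89 07]
D2: mem[0x14..0x16] <- [ab 3a aa]
D3: mem[0x27..0x28] <- [3a aa]
query mem[0x28]=0xaa, mem[0x23]=0x89, mem[0x27]=0x3a, mem[0x11]=0x8f

MEM[0x28,0x23,0x27,0x11] = aa 89 3a 8f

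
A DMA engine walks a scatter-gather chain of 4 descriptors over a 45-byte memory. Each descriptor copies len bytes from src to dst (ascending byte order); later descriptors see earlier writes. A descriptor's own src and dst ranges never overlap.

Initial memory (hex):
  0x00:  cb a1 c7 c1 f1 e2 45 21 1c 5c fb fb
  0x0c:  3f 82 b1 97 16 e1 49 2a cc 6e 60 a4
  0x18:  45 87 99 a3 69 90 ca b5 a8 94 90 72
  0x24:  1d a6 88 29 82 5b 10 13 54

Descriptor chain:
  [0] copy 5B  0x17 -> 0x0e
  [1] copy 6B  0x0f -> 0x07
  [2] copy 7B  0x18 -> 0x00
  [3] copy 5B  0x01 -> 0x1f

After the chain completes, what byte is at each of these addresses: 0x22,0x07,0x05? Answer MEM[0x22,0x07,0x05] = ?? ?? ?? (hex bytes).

MEM[0x22,0x07,0x05] = 69 45 90

[0] 0x17->0x0e len=5 : a4 45 87 99 a3
[1] 0x0f->0x07 len=6 : 45 87 99 a3 2a cc
[2] 0x18->0x00 len=7 : 45 87 99 a3 69 90 ca
[3] 0x01->0x1f len=5 : 87 99 a3 69 90
query mem[0x22]=0x69, mem[0x07]=0x45, mem[0x05]=0x90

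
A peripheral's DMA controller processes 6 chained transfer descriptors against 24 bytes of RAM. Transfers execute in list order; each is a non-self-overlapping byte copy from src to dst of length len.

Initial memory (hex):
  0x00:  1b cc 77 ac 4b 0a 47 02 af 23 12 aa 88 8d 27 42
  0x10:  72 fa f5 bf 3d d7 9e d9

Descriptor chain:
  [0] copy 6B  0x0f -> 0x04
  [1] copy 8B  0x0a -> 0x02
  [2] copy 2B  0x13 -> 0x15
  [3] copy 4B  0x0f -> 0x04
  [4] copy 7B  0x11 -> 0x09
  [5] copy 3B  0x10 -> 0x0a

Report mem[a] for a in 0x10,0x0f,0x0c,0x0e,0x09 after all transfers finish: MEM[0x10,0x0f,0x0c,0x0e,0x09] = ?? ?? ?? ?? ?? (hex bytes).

MEM[0x10,0x0f,0x0c,0x0e,0x09] = 72 d9 f5 3d fa

#0 dst[0x04+6] := {0x42,0x72,0xfa,0xf5,0xbf,0x3d}
#1 dst[0x02+8] := {0x12,0xaa,0x88,0x8d,0x27,0x42,0x72,0xfa}
#2 dst[0x15+2] := {0xbf,0x3d}
#3 dst[0x04+4] := {0x42,0x72,0xfa,0xf5}
#4 dst[0x09+7] := {0xfa,0xf5,0xbf,0x3d,0xbf,0x3d,0xd9}
#5 dst[0x0a+3] := {0x72,0xfa,0xf5}
query mem[0x10]=0x72, mem[0x0f]=0xd9, mem[0x0c]=0xf5, mem[0x0e]=0x3d, mem[0x09]=0xfa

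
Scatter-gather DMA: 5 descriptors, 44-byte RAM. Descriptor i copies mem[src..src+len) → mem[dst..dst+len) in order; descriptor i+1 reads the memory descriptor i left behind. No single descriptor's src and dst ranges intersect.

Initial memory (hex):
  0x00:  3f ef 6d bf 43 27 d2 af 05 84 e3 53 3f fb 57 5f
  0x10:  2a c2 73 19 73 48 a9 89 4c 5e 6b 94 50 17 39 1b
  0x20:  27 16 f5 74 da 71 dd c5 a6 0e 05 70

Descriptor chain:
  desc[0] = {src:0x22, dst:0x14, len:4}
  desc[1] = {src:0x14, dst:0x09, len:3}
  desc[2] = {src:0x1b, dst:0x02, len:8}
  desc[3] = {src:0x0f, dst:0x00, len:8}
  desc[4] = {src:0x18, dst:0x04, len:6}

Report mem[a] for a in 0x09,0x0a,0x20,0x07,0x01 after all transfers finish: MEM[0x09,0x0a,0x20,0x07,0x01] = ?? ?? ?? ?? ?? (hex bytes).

MEM[0x09,0x0a,0x20,0x07,0x01] = 17 74 27 94 2a

#0 dst[0x14+4] := {0xf5,0x74,0xda,0x71}
#1 dst[0x09+3] := {0xf5,0x74,0xda}
#2 dst[0x02+8] := {0x94,0x50,0x17,0x39,0x1b,0x27,0x16,0xf5}
#3 dst[0x00+8] := {0x5f,0x2a,0xc2,0x73,0x19,0xf5,0x74,0xda}
#4 dst[0x04+6] := {0x4c,0x5e,0x6b,0x94,0x50,0x17}
query mem[0x09]=0x17, mem[0x0a]=0x74, mem[0x20]=0x27, mem[0x07]=0x94, mem[0x01]=0x2a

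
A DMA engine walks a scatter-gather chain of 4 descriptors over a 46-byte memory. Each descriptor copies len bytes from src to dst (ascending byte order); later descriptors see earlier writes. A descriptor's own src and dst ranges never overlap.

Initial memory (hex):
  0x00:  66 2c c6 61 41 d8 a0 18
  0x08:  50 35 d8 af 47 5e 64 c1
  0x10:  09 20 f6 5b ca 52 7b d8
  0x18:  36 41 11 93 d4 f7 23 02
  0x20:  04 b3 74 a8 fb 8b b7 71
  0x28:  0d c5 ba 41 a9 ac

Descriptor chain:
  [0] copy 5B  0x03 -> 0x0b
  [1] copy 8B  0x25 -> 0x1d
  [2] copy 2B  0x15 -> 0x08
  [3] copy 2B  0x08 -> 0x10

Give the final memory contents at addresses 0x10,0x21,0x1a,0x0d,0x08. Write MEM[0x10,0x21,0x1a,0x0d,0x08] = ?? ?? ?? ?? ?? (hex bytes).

[0] 0x03->0x0b len=5 : 61 41 d8 a0 18
[1] 0x25->0x1d len=8 : 8b b7 71 0d c5 ba 41 a9
[2] 0x15->0x08 len=2 : 52 7b
[3] 0x08->0x10 len=2 : 52 7b
query mem[0x10]=0x52, mem[0x21]=0xc5, mem[0x1a]=0x11, mem[0x0d]=0xd8, mem[0x08]=0x52

MEM[0x10,0x21,0x1a,0x0d,0x08] = 52 c5 11 d8 52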